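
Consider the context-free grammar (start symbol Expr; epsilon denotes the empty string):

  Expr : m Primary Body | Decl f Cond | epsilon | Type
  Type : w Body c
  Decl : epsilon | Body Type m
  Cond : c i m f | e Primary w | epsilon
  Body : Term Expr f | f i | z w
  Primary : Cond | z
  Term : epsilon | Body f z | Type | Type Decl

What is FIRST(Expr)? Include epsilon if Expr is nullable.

Expr : m Primary Body contributes {m}.
From Expr : Decl f Cond: Decl nullable, take FIRST(Decl) ∪ {f} = { f, m, w, z }.
Expr : epsilon contributes epsilon.
From Expr : Type: add FIRST(Type) = { w }.
Union: FIRST(Expr) = { f, m, w, z, epsilon }.

{ f, m, w, z, epsilon }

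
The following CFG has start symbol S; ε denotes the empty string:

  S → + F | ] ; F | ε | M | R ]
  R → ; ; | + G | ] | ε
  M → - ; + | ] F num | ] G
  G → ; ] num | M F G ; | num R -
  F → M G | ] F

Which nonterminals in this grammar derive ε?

Directly nullable (have an ε-production): S, R.
No other nonterminal has a production whose RHS symbols are all nullable.

{ R, S }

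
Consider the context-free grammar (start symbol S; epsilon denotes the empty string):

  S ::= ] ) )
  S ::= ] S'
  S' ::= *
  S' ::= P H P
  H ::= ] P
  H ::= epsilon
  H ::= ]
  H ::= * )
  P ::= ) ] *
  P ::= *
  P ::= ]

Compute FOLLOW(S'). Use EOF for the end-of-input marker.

In S ::= ] S': S' is at the end, add FOLLOW(S) = { EOF }.
Union: FOLLOW(S') = { EOF }.

{ EOF }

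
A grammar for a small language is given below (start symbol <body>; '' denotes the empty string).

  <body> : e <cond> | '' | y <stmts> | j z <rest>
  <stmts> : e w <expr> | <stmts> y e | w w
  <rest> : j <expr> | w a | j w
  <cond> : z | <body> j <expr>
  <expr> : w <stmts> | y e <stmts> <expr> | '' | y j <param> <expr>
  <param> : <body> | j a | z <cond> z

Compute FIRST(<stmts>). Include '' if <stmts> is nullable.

{ e, w }

<stmts> : e w <expr> contributes {e}.
From <stmts> : <stmts> y e: add FIRST(<stmts>) = { e, w }.
<stmts> : w w contributes {w}.
Union: FIRST(<stmts>) = { e, w }.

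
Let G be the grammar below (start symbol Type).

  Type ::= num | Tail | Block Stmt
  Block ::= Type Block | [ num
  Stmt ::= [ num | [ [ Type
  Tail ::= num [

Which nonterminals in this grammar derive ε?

{ } (none)

No nonterminal has an empty production or an RHS whose symbols are all nullable.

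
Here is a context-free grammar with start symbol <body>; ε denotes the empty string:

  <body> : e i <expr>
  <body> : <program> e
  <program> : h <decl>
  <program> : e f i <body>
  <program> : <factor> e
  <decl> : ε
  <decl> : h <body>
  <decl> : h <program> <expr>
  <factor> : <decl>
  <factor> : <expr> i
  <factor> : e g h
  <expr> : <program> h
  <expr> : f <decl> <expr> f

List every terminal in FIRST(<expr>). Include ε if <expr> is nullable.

{ e, f, h }

From <expr> : <program> h: add FIRST(<program>) = { e, f, h }.
<expr> : f <decl> <expr> f contributes {f}.
Union: FIRST(<expr>) = { e, f, h }.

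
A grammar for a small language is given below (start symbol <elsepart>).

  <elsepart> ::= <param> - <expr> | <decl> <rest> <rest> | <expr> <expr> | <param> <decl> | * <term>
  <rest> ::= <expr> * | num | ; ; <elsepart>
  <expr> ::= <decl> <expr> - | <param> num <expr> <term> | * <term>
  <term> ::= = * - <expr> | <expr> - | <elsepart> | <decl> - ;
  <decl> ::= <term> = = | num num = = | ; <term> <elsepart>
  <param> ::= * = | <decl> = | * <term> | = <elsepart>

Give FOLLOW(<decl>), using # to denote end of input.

In <elsepart> ::= <decl> <rest> <rest>: add FIRST(<rest> <rest>) = { *, ;, =, num }.
In <elsepart> ::= <param> <decl>: <decl> is at the end, add FOLLOW(<elsepart>) = { #, *, -, ;, =, num }.
In <expr> ::= <decl> <expr> -: add FIRST(<expr> -) = { *, ;, =, num }.
In <term> ::= <decl> - ;: add FIRST(- ;) = { - }.
In <param> ::= <decl> =: add FIRST(=) = { = }.
Union: FOLLOW(<decl>) = { #, *, -, ;, =, num }.

{ #, *, -, ;, =, num }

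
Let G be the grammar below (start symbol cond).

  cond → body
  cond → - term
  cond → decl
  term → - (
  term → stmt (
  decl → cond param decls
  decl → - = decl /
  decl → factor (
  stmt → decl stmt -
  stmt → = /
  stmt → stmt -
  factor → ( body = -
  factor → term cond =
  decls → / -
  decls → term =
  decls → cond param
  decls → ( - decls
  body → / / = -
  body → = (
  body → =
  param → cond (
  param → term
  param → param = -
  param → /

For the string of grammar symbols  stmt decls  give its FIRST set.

{ (, -, /, = }

Add FIRST(stmt) = { (, -, /, = }; stmt is not nullable, stop.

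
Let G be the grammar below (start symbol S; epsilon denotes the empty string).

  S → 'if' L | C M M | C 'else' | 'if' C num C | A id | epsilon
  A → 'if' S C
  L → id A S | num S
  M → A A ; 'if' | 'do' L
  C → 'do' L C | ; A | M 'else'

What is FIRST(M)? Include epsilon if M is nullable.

{ 'do', 'if' }

From M → A A ; 'if': add FIRST(A) = { 'if' }.
M → 'do' L contributes {'do'}.
Union: FIRST(M) = { 'do', 'if' }.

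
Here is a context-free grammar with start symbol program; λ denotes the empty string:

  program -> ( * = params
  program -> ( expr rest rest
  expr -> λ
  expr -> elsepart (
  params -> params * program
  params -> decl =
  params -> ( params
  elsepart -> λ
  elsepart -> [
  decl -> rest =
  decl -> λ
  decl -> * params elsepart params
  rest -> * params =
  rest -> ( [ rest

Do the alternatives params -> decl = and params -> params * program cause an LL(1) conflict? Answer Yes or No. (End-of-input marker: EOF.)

Yes

FIRST(decl =) = { (, *, = } and FIRST(params * program) = { (, *, = }.
Both contain (, so the two alternatives are not disjoint — LL(1) conflict.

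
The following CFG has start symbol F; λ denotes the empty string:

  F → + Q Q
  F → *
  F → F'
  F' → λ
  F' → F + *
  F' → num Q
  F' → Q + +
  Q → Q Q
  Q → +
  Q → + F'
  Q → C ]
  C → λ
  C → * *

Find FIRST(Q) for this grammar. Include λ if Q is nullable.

From Q → Q Q: add FIRST(Q) = { *, +, ] }.
Q → + contributes {+}.
Q → + F' contributes {+}.
From Q → C ]: C nullable, take FIRST(C) ∪ {]} = { *, ] }.
Union: FIRST(Q) = { *, +, ] }.

{ *, +, ] }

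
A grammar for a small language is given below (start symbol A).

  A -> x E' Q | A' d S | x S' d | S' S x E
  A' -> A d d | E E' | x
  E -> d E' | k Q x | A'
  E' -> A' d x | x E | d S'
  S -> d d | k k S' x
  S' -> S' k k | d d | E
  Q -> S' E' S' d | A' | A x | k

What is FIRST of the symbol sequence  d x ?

{ d }

d is a terminal; add {d} and stop.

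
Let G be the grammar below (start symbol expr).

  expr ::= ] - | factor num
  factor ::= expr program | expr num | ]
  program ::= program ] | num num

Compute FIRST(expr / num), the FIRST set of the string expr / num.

{ ] }

Add FIRST(expr) = { ] }; expr is not nullable, stop.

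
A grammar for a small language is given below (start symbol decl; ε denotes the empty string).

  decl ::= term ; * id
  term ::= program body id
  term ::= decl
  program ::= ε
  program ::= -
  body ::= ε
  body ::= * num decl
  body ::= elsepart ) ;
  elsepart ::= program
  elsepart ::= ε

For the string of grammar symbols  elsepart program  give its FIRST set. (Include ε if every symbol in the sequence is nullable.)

{ -, ε }

Add FIRST(elsepart)\{ε} = { - }; elsepart is nullable, continue.
Add FIRST(program)\{ε} = { - }; program is nullable, continue.
Every symbol is nullable, so include ε.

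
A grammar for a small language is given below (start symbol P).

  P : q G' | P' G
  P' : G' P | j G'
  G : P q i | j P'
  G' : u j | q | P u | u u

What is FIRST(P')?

From P' : G' P: add FIRST(G') = { j, q, u }.
P' : j G' contributes {j}.
Union: FIRST(P') = { j, q, u }.

{ j, q, u }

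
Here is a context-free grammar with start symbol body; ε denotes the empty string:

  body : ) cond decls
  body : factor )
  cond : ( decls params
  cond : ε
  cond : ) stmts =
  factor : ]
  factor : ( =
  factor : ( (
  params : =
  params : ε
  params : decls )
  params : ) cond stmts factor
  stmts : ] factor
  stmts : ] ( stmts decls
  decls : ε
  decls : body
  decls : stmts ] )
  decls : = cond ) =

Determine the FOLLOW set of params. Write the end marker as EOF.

In cond : ( decls params: params is at the end, add FOLLOW(cond) = { EOF, (, ), =, ] }.
Union: FOLLOW(params) = { EOF, (, ), =, ] }.

{ EOF, (, ), =, ] }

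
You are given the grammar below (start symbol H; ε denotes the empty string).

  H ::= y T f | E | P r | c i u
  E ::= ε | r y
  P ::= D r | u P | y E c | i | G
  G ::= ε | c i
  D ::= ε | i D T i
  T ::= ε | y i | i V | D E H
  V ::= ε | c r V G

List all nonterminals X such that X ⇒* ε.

{ D, E, G, H, P, T, V }

Directly nullable (have an ε-production): E, G, D, T, V.
H ::= E with every symbol nullable, so H is nullable.
P ::= G with every symbol nullable, so P is nullable.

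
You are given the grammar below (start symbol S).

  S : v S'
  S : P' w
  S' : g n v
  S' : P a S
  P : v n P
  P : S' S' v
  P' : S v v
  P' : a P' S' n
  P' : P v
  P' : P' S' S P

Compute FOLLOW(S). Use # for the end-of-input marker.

{ #, a, g, n, v }

S is the start symbol, so # ∈ FOLLOW(S).
In S' : P a S: S is at the end, add FOLLOW(S') = { #, a, g, n, v }.
In P' : S v v: add FIRST(v v) = { v }.
In P' : P' S' S P: add FIRST(P) = { g, v }.
Union: FOLLOW(S) = { #, a, g, n, v }.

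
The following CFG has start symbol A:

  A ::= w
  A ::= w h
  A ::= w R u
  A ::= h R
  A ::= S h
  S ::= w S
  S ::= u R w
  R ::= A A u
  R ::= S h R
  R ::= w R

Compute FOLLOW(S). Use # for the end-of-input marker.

In A ::= S h: add FIRST(h) = { h }.
In S ::= w S: S is at the end, add FOLLOW(S) = { h }.
In R ::= S h R: add FIRST(h R) = { h }.
Union: FOLLOW(S) = { h }.

{ h }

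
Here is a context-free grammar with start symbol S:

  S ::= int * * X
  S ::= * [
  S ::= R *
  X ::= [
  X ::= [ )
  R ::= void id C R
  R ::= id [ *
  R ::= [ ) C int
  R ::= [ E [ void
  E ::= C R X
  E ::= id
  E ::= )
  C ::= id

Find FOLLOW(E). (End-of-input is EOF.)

{ [ }

In R ::= [ E [ void: add FIRST([ void) = { [ }.
Union: FOLLOW(E) = { [ }.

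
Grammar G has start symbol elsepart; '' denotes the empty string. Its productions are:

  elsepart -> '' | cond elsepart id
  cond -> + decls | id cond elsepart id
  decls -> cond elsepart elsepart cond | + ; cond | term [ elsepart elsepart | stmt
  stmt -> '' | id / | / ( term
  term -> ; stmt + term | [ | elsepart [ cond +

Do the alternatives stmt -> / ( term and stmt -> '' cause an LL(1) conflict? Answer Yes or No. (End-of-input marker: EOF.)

No

FIRST(/ ( term) = { / } and FIRST('') = { '' }.
The second is nullable but FOLLOW(stmt) = { +, id } is disjoint from FIRST of the first.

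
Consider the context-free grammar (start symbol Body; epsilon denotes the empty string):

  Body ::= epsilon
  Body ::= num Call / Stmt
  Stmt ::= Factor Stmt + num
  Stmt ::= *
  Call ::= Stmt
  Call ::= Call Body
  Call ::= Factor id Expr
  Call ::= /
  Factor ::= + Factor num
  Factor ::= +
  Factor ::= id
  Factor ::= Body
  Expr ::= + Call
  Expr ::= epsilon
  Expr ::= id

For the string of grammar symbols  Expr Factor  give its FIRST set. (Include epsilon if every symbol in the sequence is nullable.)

{ +, id, num, epsilon }

Add FIRST(Expr)\{epsilon} = { +, id }; Expr is nullable, continue.
Add FIRST(Factor)\{epsilon} = { +, id, num }; Factor is nullable, continue.
Every symbol is nullable, so include epsilon.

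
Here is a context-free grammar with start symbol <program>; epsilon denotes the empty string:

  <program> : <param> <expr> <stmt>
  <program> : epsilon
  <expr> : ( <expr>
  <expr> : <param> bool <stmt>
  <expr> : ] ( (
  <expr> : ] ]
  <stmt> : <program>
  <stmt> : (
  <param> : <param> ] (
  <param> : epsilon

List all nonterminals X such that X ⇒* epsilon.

Directly nullable (have an epsilon-production): <program>, <param>.
<stmt> : <program> with every symbol nullable, so <stmt> is nullable.
No other nonterminal has a production whose RHS symbols are all nullable.

{ <param>, <program>, <stmt> }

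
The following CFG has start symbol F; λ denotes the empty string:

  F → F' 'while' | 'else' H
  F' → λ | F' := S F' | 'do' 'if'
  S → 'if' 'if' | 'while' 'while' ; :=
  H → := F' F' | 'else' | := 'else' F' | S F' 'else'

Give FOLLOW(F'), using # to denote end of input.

{ #, 'do', 'else', 'while', := }

In F → F' 'while': add FIRST('while') = { 'while' }.
In F' → F' := S F': add FIRST(:= S F') = { := }.
In F' → F' := S F': F' is at the end, add FOLLOW(F') = { #, 'do', 'else', 'while', := }.
In H → := F' F': add FIRST(F')\{λ} = { 'do', := }.
  Since F' is nullable, also add FOLLOW(H) = { # }.
In H → := F' F': F' is at the end, add FOLLOW(H) = { # }.
In H → := 'else' F': F' is at the end, add FOLLOW(H) = { # }.
In H → S F' 'else': add FIRST('else') = { 'else' }.
Union: FOLLOW(F') = { #, 'do', 'else', 'while', := }.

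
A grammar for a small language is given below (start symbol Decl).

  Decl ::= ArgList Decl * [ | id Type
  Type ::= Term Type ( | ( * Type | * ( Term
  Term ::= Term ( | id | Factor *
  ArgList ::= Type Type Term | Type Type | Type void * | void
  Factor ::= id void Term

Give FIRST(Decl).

From Decl ::= ArgList Decl * [: add FIRST(ArgList) = { (, *, id, void }.
Decl ::= id Type contributes {id}.
Union: FIRST(Decl) = { (, *, id, void }.

{ (, *, id, void }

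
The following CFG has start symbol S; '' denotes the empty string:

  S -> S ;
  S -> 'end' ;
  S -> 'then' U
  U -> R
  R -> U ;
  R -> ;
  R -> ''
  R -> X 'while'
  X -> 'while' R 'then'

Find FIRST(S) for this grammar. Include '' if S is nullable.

From S -> S ;: add FIRST(S) = { 'end', 'then' }.
S -> 'end' ; contributes {'end'}.
S -> 'then' U contributes {'then'}.
Union: FIRST(S) = { 'end', 'then' }.

{ 'end', 'then' }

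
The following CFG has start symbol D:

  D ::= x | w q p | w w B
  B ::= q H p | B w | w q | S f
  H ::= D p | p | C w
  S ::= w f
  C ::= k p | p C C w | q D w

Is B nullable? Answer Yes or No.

No nonterminal in this grammar is nullable.
No production of B has an RHS whose symbols are all nullable, so B is not nullable.

No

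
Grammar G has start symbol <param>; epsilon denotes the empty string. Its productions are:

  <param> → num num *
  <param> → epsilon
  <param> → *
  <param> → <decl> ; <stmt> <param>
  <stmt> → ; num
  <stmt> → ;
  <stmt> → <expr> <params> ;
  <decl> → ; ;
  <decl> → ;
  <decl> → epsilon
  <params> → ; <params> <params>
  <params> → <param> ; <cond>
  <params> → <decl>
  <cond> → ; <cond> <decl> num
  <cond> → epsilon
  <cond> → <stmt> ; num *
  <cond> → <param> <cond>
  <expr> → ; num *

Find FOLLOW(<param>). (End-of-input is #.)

{ #, *, ;, num }

<param> is the start symbol, so # ∈ FOLLOW(<param>).
In <param> → <decl> ; <stmt> <param>: <param> is at the end, add FOLLOW(<param>) = { #, *, ;, num }.
In <params> → <param> ; <cond>: add FIRST(; <cond>) = { ; }.
In <cond> → <param> <cond>: add FIRST(<cond>)\{epsilon} = { *, ;, num }.
  Since <cond> is nullable, also add FOLLOW(<cond>) = { *, ;, num }.
Union: FOLLOW(<param>) = { #, *, ;, num }.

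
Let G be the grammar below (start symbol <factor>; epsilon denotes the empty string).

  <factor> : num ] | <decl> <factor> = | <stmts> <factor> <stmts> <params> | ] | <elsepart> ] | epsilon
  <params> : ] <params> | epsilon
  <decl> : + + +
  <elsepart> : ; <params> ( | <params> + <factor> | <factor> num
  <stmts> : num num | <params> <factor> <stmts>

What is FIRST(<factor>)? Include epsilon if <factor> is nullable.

<factor> : num ] contributes {num}.
From <factor> : <decl> <factor> =: add FIRST(<decl>) = { + }.
From <factor> : <stmts> <factor> <stmts> <params>: add FIRST(<stmts>) = { +, ;, ], num }.
<factor> : ] contributes {]}.
From <factor> : <elsepart> ]: add FIRST(<elsepart>) = { +, ;, ], num }.
<factor> : epsilon contributes epsilon.
Union: FIRST(<factor>) = { +, ;, ], num, epsilon }.

{ +, ;, ], num, epsilon }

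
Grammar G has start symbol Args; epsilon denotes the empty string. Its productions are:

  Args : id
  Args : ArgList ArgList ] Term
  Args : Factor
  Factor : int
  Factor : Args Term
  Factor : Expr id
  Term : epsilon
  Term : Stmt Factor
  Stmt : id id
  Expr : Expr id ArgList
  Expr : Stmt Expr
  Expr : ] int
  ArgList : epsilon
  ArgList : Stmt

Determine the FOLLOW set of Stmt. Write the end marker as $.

{ ], id, int }

In Term : Stmt Factor: add FIRST(Factor) = { ], id, int }.
In Expr : Stmt Expr: add FIRST(Expr) = { ], id }.
In ArgList : Stmt: Stmt is at the end, add FOLLOW(ArgList) = { ], id }.
Union: FOLLOW(Stmt) = { ], id, int }.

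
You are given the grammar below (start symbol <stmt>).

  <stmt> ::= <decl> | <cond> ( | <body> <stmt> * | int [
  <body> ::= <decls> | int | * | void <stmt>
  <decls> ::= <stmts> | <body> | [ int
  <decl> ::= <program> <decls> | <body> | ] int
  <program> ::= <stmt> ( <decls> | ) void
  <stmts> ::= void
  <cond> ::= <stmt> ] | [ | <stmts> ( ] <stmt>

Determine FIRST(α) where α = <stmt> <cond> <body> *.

Add FIRST(<stmt>) = { ), *, [, ], int, void }; <stmt> is not nullable, stop.

{ ), *, [, ], int, void }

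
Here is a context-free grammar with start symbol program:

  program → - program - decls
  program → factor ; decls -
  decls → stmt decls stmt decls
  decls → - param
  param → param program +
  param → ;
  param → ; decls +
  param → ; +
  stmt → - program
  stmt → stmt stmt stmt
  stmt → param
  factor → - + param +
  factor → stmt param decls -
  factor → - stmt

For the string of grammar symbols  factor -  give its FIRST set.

{ -, ; }

Add FIRST(factor) = { -, ; }; factor is not nullable, stop.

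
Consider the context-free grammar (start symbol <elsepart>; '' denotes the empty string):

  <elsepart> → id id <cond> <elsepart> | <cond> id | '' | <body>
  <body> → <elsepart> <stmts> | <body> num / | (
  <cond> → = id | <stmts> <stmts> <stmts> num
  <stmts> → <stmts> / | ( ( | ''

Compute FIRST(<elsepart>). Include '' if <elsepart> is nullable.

{ (, /, =, id, num, '' }

<elsepart> → id id <cond> <elsepart> contributes {id}.
From <elsepart> → <cond> id: add FIRST(<cond>) = { (, /, =, num }.
<elsepart> → '' contributes ''.
From <elsepart> → <body>: add FIRST(<body>) = { (, /, =, id, num, '' } (including '' since <body> is nullable).
Union: FIRST(<elsepart>) = { (, /, =, id, num, '' }.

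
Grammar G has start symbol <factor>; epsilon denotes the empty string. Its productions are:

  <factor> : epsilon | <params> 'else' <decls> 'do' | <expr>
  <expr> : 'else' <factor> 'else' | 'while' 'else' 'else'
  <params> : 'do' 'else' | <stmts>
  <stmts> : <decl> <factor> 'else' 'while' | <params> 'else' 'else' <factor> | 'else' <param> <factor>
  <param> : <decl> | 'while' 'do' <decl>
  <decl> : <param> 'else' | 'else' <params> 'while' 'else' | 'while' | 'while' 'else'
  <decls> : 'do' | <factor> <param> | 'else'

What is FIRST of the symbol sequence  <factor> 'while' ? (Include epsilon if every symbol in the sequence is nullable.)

{ 'do', 'else', 'while' }

Add FIRST(<factor>)\{epsilon} = { 'do', 'else', 'while' }; <factor> is nullable, continue.
'while' is a terminal; add {'while'} and stop.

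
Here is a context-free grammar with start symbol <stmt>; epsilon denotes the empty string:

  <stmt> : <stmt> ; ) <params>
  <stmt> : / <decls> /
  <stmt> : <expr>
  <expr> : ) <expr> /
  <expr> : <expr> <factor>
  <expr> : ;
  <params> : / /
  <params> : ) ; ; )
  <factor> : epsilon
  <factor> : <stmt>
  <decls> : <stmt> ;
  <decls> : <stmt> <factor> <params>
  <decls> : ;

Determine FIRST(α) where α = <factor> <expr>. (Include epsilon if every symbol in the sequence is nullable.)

Add FIRST(<factor>)\{epsilon} = { ), /, ; }; <factor> is nullable, continue.
Add FIRST(<expr>) = { ), ; }; <expr> is not nullable, stop.

{ ), /, ; }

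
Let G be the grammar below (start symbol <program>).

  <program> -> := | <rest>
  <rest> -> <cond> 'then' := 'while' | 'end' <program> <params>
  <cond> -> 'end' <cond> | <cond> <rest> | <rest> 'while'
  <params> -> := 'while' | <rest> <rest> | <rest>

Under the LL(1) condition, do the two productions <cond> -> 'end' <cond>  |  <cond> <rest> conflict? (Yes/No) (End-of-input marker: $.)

FIRST('end' <cond>) = { 'end' } and FIRST(<cond> <rest>) = { 'end' }.
Both contain 'end', so the two alternatives are not disjoint — LL(1) conflict.

Yes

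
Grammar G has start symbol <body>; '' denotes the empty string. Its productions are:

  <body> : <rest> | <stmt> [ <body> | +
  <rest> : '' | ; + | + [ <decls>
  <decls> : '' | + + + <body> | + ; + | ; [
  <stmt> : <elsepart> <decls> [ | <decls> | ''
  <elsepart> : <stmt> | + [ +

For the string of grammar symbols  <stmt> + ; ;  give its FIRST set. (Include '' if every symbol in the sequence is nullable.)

Add FIRST(<stmt>)\{''} = { +, ;, [ }; <stmt> is nullable, continue.
+ is a terminal; add {+} and stop.

{ +, ;, [ }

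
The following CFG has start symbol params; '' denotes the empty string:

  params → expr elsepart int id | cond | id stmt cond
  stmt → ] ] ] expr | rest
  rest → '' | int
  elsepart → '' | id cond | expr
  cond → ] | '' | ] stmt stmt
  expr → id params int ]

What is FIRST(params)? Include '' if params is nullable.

{ ], id, '' }

From params → expr elsepart int id: add FIRST(expr) = { id }.
From params → cond: add FIRST(cond) = { ], '' } (including '' since cond is nullable).
params → id stmt cond contributes {id}.
Union: FIRST(params) = { ], id, '' }.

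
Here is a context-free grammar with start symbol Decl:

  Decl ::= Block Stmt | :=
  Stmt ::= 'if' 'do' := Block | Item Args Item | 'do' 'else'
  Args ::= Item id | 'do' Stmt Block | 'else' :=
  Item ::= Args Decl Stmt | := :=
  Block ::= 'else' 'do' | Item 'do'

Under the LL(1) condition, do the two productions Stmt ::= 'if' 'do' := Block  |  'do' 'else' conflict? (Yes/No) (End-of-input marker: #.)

No

FIRST('if' 'do' := Block) = { 'if' } and FIRST('do' 'else') = { 'do' }.
The FIRST sets are disjoint and neither alternative is nullable — no conflict.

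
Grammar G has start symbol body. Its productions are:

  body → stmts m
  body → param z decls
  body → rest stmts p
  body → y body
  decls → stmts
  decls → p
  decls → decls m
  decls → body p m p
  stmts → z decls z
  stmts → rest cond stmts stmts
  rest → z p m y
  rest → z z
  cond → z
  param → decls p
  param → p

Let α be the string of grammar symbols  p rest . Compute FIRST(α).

{ p }

p is a terminal; add {p} and stop.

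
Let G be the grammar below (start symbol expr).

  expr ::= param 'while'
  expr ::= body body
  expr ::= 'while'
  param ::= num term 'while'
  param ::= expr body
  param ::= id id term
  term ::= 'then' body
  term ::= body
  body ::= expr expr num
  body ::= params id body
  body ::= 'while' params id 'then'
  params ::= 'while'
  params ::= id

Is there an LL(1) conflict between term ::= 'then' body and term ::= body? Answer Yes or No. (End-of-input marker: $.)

No

FIRST('then' body) = { 'then' } and FIRST(body) = { 'while', id, num }.
The FIRST sets are disjoint and neither alternative is nullable — no conflict.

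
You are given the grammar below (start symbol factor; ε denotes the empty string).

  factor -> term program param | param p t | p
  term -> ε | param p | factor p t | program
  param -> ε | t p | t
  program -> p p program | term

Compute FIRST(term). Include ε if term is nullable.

{ p, t, ε }

term -> ε contributes ε.
From term -> param p: param nullable, take FIRST(param) ∪ {p} = { p, t }.
From term -> factor p t: factor nullable, take FIRST(factor) ∪ {p} = { p, t }.
From term -> program: add FIRST(program) = { p, t, ε } (including ε since program is nullable).
Union: FIRST(term) = { p, t, ε }.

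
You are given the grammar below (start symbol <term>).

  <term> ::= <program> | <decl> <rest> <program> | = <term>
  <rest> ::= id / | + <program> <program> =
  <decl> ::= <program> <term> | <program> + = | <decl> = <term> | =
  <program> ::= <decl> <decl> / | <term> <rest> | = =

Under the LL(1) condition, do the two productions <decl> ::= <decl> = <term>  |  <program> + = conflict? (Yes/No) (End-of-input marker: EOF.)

FIRST(<decl> = <term>) = { = } and FIRST(<program> + =) = { = }.
Both contain =, so the two alternatives are not disjoint — LL(1) conflict.

Yes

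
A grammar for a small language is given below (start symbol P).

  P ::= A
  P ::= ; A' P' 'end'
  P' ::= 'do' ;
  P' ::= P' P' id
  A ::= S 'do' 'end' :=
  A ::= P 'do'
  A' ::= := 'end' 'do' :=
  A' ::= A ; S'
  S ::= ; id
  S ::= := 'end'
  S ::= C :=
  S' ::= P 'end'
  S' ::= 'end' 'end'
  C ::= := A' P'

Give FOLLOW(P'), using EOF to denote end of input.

In P ::= ; A' P' 'end': add FIRST('end') = { 'end' }.
In P' ::= P' P' id: add FIRST(P' id) = { 'do' }.
In P' ::= P' P' id: add FIRST(id) = { id }.
In C ::= := A' P': P' is at the end, add FOLLOW(C) = { := }.
Union: FOLLOW(P') = { 'do', 'end', :=, id }.

{ 'do', 'end', :=, id }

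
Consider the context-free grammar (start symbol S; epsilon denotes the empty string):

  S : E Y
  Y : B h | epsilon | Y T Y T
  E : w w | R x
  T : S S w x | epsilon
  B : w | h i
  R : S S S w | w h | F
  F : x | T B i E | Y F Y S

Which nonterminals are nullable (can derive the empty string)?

Directly nullable (have an epsilon-production): Y, T.
No other nonterminal has a production whose RHS symbols are all nullable.

{ T, Y }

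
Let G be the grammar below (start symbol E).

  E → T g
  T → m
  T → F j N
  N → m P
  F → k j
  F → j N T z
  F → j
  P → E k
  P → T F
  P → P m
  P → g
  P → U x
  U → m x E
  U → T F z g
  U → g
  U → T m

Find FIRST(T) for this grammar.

T → m contributes {m}.
From T → F j N: add FIRST(F) = { j, k }.
Union: FIRST(T) = { j, k, m }.

{ j, k, m }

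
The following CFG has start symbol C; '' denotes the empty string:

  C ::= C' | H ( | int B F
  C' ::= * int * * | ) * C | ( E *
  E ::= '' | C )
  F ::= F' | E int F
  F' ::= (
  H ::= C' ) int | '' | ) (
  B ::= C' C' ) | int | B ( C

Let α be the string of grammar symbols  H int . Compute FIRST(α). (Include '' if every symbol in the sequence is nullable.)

Add FIRST(H)\{''} = { (, ), * }; H is nullable, continue.
int is a terminal; add {int} and stop.

{ (, ), *, int }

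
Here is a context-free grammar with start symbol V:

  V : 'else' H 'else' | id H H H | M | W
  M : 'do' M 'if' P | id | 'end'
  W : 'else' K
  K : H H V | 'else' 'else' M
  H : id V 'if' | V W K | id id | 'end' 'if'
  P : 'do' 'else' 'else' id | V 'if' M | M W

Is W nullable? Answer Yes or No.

No

No nonterminal in this grammar is nullable.
No production of W has an RHS whose symbols are all nullable, so W is not nullable.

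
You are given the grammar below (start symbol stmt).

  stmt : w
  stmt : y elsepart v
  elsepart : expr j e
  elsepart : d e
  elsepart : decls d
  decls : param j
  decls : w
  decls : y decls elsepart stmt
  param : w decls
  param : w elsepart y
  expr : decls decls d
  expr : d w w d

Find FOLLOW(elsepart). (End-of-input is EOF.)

In stmt : y elsepart v: add FIRST(v) = { v }.
In decls : y decls elsepart stmt: add FIRST(stmt) = { w, y }.
In param : w elsepart y: add FIRST(y) = { y }.
Union: FOLLOW(elsepart) = { v, w, y }.

{ v, w, y }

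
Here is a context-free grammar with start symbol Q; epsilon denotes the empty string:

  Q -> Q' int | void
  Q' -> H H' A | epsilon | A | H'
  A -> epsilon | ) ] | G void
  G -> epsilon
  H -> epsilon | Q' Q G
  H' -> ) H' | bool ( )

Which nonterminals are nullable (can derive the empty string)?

Directly nullable (have an epsilon-production): Q', A, G, H.
No other nonterminal has a production whose RHS symbols are all nullable.

{ A, G, H, Q' }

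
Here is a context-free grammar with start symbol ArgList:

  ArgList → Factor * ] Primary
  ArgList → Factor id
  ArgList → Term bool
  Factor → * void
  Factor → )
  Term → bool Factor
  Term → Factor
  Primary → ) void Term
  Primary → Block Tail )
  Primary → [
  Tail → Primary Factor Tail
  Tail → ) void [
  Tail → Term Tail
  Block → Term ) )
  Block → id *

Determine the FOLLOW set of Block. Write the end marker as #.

In Primary → Block Tail ): add FIRST(Tail )) = { ), *, [, bool, id }.
Union: FOLLOW(Block) = { ), *, [, bool, id }.

{ ), *, [, bool, id }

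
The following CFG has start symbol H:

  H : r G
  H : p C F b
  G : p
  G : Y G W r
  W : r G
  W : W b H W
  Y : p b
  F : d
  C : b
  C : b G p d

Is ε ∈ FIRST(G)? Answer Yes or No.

No nonterminal in this grammar is nullable.
No production of G has an RHS whose symbols are all nullable, so G is not nullable.

No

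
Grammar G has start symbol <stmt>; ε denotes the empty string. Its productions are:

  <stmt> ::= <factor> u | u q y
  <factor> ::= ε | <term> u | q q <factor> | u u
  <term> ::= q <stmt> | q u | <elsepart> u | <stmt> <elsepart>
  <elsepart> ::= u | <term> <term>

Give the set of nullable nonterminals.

Directly nullable (have an ε-production): <factor>.
No other nonterminal has a production whose RHS symbols are all nullable.

{ <factor> }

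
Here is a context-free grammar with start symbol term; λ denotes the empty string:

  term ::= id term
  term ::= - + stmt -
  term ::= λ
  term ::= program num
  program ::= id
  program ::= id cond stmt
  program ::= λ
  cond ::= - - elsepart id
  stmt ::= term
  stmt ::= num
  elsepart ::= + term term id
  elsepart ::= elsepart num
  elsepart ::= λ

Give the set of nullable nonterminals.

{ elsepart, program, stmt, term }

Directly nullable (have an λ-production): term, program, elsepart.
stmt ::= term with every symbol nullable, so stmt is nullable.
No other nonterminal has a production whose RHS symbols are all nullable.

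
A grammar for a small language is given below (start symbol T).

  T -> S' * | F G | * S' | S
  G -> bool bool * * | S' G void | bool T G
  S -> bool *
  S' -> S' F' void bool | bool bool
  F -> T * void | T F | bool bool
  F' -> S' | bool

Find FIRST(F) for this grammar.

{ *, bool }

From F -> T * void: add FIRST(T) = { *, bool }.
From F -> T F: add FIRST(T) = { *, bool }.
F -> bool bool contributes {bool}.
Union: FIRST(F) = { *, bool }.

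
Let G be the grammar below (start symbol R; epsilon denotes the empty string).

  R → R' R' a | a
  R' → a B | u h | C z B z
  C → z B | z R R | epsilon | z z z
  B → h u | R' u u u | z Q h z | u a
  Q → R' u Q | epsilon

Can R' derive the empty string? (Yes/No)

Nullable nonterminals: C, Q.
No production of R' has an RHS whose symbols are all nullable, so R' is not nullable.

No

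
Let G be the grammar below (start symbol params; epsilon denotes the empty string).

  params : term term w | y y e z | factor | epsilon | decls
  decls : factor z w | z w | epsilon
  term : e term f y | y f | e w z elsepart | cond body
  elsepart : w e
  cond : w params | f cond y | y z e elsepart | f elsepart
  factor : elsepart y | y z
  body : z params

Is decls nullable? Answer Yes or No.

decls has an epsilon-production, so decls ⇒ epsilon.

Yes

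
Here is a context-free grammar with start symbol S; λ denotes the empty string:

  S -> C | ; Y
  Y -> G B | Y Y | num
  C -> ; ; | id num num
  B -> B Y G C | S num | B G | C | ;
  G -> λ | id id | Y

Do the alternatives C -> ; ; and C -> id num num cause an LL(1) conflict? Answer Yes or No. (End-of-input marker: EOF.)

No

FIRST(; ;) = { ; } and FIRST(id num num) = { id }.
The FIRST sets are disjoint and neither alternative is nullable — no conflict.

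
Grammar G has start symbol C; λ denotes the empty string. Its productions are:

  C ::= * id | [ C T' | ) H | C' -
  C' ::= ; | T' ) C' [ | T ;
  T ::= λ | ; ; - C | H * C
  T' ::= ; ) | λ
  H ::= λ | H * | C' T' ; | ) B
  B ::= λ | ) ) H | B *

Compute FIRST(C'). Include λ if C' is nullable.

{ ), *, ; }

C' ::= ; contributes {;}.
From C' ::= T' ) C' [: T' nullable, take FIRST(T') ∪ {)} = { ), ; }.
From C' ::= T ;: T nullable, take FIRST(T) ∪ {;} = { ), *, ; }.
Union: FIRST(C') = { ), *, ; }.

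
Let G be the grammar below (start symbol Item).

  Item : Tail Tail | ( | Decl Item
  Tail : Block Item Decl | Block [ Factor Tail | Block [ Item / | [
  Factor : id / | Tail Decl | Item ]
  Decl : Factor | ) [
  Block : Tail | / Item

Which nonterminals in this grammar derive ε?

No nonterminal has an empty production or an RHS whose symbols are all nullable.

{ } (none)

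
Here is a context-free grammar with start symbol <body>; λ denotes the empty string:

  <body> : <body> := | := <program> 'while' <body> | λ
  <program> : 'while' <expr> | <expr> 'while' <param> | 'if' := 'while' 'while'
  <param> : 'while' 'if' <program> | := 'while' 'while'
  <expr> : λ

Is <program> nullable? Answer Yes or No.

No

Nullable nonterminals: <body>, <expr>.
No production of <program> has an RHS whose symbols are all nullable, so <program> is not nullable.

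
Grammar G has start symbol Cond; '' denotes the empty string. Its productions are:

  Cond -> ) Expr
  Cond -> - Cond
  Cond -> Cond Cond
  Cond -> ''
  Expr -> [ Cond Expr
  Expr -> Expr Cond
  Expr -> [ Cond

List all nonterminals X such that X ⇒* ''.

Directly nullable (have an ''-production): Cond.
No other nonterminal has a production whose RHS symbols are all nullable.

{ Cond }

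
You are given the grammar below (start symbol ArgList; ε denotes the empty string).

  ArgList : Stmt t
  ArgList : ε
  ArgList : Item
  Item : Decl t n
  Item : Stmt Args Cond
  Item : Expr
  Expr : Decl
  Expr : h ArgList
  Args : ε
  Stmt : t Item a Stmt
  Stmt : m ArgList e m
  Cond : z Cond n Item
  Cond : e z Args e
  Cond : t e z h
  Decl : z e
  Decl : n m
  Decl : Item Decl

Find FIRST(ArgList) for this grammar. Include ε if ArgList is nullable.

From ArgList : Stmt t: add FIRST(Stmt) = { m, t }.
ArgList : ε contributes ε.
From ArgList : Item: add FIRST(Item) = { h, m, n, t, z }.
Union: FIRST(ArgList) = { h, m, n, t, z, ε }.

{ h, m, n, t, z, ε }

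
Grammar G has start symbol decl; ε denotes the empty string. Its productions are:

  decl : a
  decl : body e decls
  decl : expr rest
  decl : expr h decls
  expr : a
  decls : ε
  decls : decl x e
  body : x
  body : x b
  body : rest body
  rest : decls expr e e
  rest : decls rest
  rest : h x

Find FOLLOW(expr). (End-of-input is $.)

In decl : expr rest: add FIRST(rest) = { a, h, x }.
In decl : expr h decls: add FIRST(h decls) = { h }.
In rest : decls expr e e: add FIRST(e e) = { e }.
Union: FOLLOW(expr) = { a, e, h, x }.

{ a, e, h, x }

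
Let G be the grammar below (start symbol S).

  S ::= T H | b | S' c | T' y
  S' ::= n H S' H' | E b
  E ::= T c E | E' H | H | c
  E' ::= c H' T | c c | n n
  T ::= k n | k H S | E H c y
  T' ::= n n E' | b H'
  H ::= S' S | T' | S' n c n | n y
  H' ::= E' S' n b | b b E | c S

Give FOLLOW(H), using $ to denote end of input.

{ $, b, c, k, n, y }

In S ::= T H: H is at the end, add FOLLOW(S) = { $, b, c, k, n, y }.
In S' ::= n H S' H': add FIRST(S' H') = { b, c, k, n }.
In E ::= E' H: H is at the end, add FOLLOW(E) = { $, b, c, k, n, y }.
In E ::= H: H is at the end, add FOLLOW(E) = { $, b, c, k, n, y }.
In T ::= k H S: add FIRST(S) = { b, c, k, n }.
In T ::= E H c y: add FIRST(c y) = { c }.
Union: FOLLOW(H) = { $, b, c, k, n, y }.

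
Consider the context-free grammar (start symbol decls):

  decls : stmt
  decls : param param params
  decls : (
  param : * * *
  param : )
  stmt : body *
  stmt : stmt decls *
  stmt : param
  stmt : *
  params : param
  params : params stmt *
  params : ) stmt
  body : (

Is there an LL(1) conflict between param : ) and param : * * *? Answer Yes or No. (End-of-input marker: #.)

No

FIRST()) = { ) } and FIRST(* * *) = { * }.
The FIRST sets are disjoint and neither alternative is nullable — no conflict.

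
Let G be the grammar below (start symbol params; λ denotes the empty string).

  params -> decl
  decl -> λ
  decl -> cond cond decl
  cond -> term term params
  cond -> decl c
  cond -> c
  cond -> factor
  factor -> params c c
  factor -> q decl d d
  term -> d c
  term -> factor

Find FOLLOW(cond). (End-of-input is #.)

{ #, c, d, q }

In decl -> cond cond decl: add FIRST(cond decl) = { c, d, q }.
In decl -> cond cond decl: add FIRST(decl)\{λ} = { c, d, q }.
  Since decl is nullable, also add FOLLOW(decl) = { #, c, d, q }.
Union: FOLLOW(cond) = { #, c, d, q }.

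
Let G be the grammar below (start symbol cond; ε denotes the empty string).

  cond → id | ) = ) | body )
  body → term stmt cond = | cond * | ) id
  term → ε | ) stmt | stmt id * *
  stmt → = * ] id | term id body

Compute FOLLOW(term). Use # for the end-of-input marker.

{ ), =, id }

In body → term stmt cond =: add FIRST(stmt cond =) = { ), =, id }.
In stmt → term id body: add FIRST(id body) = { id }.
Union: FOLLOW(term) = { ), =, id }.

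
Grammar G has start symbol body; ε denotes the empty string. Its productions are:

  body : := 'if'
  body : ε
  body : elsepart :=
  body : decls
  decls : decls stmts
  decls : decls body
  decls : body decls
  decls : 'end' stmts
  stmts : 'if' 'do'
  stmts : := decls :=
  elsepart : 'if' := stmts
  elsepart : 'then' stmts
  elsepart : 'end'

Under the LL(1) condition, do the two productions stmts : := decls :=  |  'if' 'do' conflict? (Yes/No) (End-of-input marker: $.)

FIRST(:= decls :=) = { := } and FIRST('if' 'do') = { 'if' }.
The FIRST sets are disjoint and neither alternative is nullable — no conflict.

No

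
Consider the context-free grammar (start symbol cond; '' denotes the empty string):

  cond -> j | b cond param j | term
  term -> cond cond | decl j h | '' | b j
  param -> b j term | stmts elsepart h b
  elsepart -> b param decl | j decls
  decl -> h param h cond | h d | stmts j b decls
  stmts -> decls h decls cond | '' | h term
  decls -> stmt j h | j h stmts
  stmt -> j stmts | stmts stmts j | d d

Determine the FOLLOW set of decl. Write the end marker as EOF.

In term -> decl j h: add FIRST(j h) = { j }.
In elsepart -> b param decl: decl is at the end, add FOLLOW(elsepart) = { h }.
Union: FOLLOW(decl) = { h, j }.

{ h, j }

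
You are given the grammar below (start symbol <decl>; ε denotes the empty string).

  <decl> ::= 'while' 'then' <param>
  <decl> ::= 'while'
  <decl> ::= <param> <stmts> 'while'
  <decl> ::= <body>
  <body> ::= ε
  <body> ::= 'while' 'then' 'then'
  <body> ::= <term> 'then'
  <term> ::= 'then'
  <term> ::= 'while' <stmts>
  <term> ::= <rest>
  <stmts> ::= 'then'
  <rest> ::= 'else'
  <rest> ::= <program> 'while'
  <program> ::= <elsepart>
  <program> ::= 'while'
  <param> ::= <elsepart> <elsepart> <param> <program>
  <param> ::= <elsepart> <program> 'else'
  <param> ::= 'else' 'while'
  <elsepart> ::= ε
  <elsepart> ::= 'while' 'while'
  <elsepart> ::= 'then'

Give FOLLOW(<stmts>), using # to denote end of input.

{ 'then', 'while' }

In <decl> ::= <param> <stmts> 'while': add FIRST('while') = { 'while' }.
In <term> ::= 'while' <stmts>: <stmts> is at the end, add FOLLOW(<term>) = { 'then' }.
Union: FOLLOW(<stmts>) = { 'then', 'while' }.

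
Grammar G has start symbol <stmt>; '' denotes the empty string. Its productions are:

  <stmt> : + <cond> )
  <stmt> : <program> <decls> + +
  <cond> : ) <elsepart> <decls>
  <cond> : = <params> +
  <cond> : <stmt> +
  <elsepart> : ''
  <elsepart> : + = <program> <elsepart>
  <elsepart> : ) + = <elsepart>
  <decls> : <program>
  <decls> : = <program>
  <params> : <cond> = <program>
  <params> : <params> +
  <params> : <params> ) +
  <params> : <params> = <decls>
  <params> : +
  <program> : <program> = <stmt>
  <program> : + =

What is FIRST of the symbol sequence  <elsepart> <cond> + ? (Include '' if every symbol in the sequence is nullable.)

{ ), +, = }

Add FIRST(<elsepart>)\{''} = { ), + }; <elsepart> is nullable, continue.
Add FIRST(<cond>) = { ), +, = }; <cond> is not nullable, stop.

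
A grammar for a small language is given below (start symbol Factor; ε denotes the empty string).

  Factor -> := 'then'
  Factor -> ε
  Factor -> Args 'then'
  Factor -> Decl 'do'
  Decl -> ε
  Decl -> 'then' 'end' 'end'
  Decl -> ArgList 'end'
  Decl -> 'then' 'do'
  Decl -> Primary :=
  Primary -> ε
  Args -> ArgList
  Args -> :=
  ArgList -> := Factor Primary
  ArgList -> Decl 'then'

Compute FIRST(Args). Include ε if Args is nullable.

From Args -> ArgList: add FIRST(ArgList) = { 'then', := }.
Args -> := contributes {:=}.
Union: FIRST(Args) = { 'then', := }.

{ 'then', := }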